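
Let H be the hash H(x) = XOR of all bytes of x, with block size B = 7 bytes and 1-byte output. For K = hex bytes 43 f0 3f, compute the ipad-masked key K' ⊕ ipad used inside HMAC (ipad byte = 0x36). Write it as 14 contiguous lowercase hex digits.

75c60936363636

Key hex bytes 43 f0 3f is 3 bytes ≤ B = 7; zero-pad to 7 bytes: K' = 43 f0 3f 00 00 00 00.
XOR each byte with 0x36: 43⊕36=75, f0⊕36=c6, 3f⊕36=09, 00⊕36=36, 00⊕36=36, 00⊕36=36, 00⊕36=36.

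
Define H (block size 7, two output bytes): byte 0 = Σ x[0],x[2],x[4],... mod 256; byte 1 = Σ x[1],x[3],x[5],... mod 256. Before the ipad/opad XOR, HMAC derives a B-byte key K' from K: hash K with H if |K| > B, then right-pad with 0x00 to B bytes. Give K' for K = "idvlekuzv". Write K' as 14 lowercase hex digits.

2fb50000000000

|K| = 9 > B = 7, so first hash the key.
H(K): even-index sum = 559 mod 256 = 47; odd-index sum = 437 mod 256 = 181 → 2f b5.
Zero-pad H(K) = 2f b5 to 7 bytes: K' = 2f b5 00 00 00 00 00.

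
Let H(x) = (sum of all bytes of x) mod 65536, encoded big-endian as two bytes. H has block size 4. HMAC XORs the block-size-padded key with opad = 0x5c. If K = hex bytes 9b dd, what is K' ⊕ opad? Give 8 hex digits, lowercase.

Key hex bytes 9b dd is 2 bytes ≤ B = 4; zero-pad to 4 bytes: K' = 9b dd 00 00.
XOR each byte with 0x5c: 9b⊕5c=c7, dd⊕5c=81, 00⊕5c=5c, 00⊕5c=5c.

c7815c5c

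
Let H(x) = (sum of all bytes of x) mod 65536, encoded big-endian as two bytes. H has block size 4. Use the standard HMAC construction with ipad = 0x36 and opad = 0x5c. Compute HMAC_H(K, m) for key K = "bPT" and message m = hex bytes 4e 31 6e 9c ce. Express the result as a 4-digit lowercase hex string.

015a

Key "bPT" = 62 50 54 is 3 bytes ≤ B = 4; zero-pad to 4 bytes: K' = 62 50 54 00.
K' ⊕ ipad = 54 66 62 36.  K' ⊕ opad = 3e 0c 08 5c.
Inner input = (K'⊕ipad) ∥ m = 54 66 62 36 ∥ 4e 31 6e 9c ce.
Inner hash: sum = 84+102+98+54+78+49+110+156+206 = 937 → 03 a9.
Outer input = (K'⊕opad) ∥ inner = 3e 0c 08 5c ∥ 03 a9.
Outer hash (tag): sum = 62+12+8+92+3+169 = 346 → 01 5a.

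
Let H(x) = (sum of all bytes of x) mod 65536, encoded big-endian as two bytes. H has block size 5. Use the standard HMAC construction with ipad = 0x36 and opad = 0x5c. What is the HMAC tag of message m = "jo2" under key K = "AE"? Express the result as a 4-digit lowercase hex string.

Key "AE" = 41 45 is 2 bytes ≤ B = 5; zero-pad to 5 bytes: K' = 41 45 00 00 00.
K' ⊕ ipad = 77 73 36 36 36.  K' ⊕ opad = 1d 19 5c 5c 5c.
Inner input = (K'⊕ipad) ∥ m = 77 73 36 36 36 ∥ 6a 6f 32.
Inner hash: sum = 119+115+54+54+54+106+111+50 = 663 → 02 97.
Outer input = (K'⊕opad) ∥ inner = 1d 19 5c 5c 5c ∥ 02 97.
Outer hash (tag): sum = 29+25+92+92+92+2+151 = 483 → 01 e3.

01e3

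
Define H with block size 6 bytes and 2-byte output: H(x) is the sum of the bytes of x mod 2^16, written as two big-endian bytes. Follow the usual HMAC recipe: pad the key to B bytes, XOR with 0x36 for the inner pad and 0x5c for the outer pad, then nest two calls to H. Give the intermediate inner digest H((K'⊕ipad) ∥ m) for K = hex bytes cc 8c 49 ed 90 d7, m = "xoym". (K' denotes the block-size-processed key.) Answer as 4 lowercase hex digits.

0662

Key hex bytes cc 8c 49 ed 90 d7 is exactly B = 6 bytes: K' = cc 8c 49 ed 90 d7.
K' ⊕ ipad = fa ba 7f db a6 e1.
Inner input = fa ba 7f db a6 e1 ∥ 78 6f 79 6d.
Inner hash: sum = 250+186+127+219+166+225+120+111+121+109 = 1634 → 06 62.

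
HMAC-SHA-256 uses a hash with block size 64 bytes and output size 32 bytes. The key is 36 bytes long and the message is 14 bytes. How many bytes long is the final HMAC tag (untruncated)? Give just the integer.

The tag is one SHA-256 digest: 32 bytes.

32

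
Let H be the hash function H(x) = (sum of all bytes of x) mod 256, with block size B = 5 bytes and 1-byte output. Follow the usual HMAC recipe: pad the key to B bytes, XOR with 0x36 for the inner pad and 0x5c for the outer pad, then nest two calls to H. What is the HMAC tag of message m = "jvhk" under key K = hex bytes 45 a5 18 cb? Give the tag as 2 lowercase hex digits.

63

Key hex bytes 45 a5 18 cb is 4 bytes ≤ B = 5; zero-pad to 5 bytes: K' = 45 a5 18 cb 00.
K' ⊕ ipad = 73 93 2e fd 36.  K' ⊕ opad = 19 f9 44 97 5c.
Inner input = (K'⊕ipad) ∥ m = 73 93 2e fd 36 ∥ 6a 76 68 6b.
Inner hash: sum = 115+147+46+253+54+106+118+104+107 = 1050; mod 256 = 26 → 1a.
Outer input = (K'⊕opad) ∥ inner = 19 f9 44 97 5c ∥ 1a.
Outer hash (tag): sum = 25+249+68+151+92+26 = 611; mod 256 = 99 → 63.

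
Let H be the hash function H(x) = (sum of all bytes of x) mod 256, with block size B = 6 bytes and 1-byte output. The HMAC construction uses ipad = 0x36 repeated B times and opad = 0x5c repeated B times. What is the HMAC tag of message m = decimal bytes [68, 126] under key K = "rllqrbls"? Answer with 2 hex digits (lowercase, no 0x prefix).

26

Key "rllqrbls" = 72 6c 6c 71 72 62 6c 73 is 8 bytes > B = 6, so hash it first: H(key) = 6e, then zero-pad to 6 bytes: K' = 6e 00 00 00 00 00.
K' ⊕ ipad = 58 36 36 36 36 36.  K' ⊕ opad = 32 5c 5c 5c 5c 5c.
Inner input = (K'⊕ipad) ∥ m = 58 36 36 36 36 36 ∥ 44 7e.
Inner hash: sum = 88+54+54+54+54+54+68+126 = 552; mod 256 = 40 → 28.
Outer input = (K'⊕opad) ∥ inner = 32 5c 5c 5c 5c 5c ∥ 28.
Outer hash (tag): sum = 50+92+92+92+92+92+40 = 550; mod 256 = 38 → 26.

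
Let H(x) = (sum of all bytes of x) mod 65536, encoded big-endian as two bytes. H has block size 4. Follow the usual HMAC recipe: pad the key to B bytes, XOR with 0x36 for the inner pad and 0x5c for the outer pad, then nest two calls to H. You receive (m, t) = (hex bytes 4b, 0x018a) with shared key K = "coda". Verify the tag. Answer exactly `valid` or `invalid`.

valid

Key "coda" = 63 6f 64 61 is exactly B = 4 bytes: K' = 63 6f 64 61.
K' ⊕ ipad = 55 59 52 57; K' ⊕ opad = 3f 33 38 3d.
Inner hash: sum = 85+89+82+87+75 = 418 → 01 a2.
Outer hash (recomputed tag): sum = 63+51+56+61+1+162 = 394 → 01 8a.
Recomputed tag = 018a; claimed = 018a → match.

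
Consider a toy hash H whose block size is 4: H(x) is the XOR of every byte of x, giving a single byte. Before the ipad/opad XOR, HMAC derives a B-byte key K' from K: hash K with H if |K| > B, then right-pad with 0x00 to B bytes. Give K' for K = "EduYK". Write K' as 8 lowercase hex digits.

46000000

|K| = 5 > B = 4, so first hash the key.
H(K): XOR 45⊕64⊕75⊕59⊕4b = 46.
Zero-pad H(K) = 46 to 4 bytes: K' = 46 00 00 00.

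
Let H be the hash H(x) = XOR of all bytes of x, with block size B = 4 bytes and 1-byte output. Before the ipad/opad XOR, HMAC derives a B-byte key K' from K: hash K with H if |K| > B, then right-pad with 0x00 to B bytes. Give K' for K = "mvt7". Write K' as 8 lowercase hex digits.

Key "mvt7" = 6d 76 74 37 is exactly B = 4 bytes: K' = 6d 76 74 37.

6d767437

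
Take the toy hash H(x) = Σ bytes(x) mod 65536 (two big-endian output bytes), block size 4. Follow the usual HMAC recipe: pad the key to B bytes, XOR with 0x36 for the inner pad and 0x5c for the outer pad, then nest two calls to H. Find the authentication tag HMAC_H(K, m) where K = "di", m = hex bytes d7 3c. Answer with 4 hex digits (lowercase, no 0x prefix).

Key "di" = 64 69 is 2 bytes ≤ B = 4; zero-pad to 4 bytes: K' = 64 69 00 00.
K' ⊕ ipad = 52 5f 36 36.  K' ⊕ opad = 38 35 5c 5c.
Inner input = (K'⊕ipad) ∥ m = 52 5f 36 36 ∥ d7 3c.
Inner hash: sum = 82+95+54+54+215+60 = 560 → 02 30.
Outer input = (K'⊕opad) ∥ inner = 38 35 5c 5c ∥ 02 30.
Outer hash (tag): sum = 56+53+92+92+2+48 = 343 → 01 57.

0157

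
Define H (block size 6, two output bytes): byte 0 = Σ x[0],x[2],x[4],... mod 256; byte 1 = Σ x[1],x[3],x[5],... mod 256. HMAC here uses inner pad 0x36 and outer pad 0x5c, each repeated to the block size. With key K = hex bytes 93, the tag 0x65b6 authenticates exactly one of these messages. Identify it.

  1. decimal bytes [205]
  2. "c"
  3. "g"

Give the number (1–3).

1

Key hex bytes 93 is 1 byte ≤ B = 6; zero-pad to 6 bytes: K' = 93 00 00 00 00 00.
K' ⊕ ipad = a5 36 36 36 36 36; K' ⊕ opad = cf 5c 5c 5c 5c 5c.
m1: inner = H(a5 36 36 36 36 36 cd) = de a2; tag = H(cf 5c 5c 5c 5c 5c de a2) = 65b6 ← matches
m2: inner = H(a5 36 36 36 36 36 63) = 74 a2; tag = H(cf 5c 5c 5c 5c 5c 74 a2) = fbb6
m3: inner = H(a5 36 36 36 36 36 67) = 78 a2; tag = H(cf 5c 5c 5c 5c 5c 78 a2) = ffb6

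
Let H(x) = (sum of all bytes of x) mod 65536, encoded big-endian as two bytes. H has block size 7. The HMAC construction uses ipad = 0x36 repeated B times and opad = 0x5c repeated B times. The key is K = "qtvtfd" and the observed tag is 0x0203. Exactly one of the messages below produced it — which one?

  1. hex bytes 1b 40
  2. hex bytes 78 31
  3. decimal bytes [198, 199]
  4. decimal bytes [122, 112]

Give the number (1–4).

2

Key "qtvtfd" = 71 74 76 74 66 64 is 6 bytes ≤ B = 7; zero-pad to 7 bytes: K' = 71 74 76 74 66 64 00.
K' ⊕ ipad = 47 42 40 42 50 52 36; K' ⊕ opad = 2d 28 2a 28 3a 38 5c.
m1: inner = H(47 42 40 42 50 52 36 1b 40) = 02 3e; tag = H(2d 28 2a 28 3a 38 5c 02 3e) = 01b5
m2: inner = H(47 42 40 42 50 52 36 78 31) = 02 8c; tag = H(2d 28 2a 28 3a 38 5c 02 8c) = 0203 ← matches
m3: inner = H(47 42 40 42 50 52 36 c6 c7) = 03 70; tag = H(2d 28 2a 28 3a 38 5c 03 70) = 01e8
m4: inner = H(47 42 40 42 50 52 36 7a 70) = 02 cd; tag = H(2d 28 2a 28 3a 38 5c 02 cd) = 0244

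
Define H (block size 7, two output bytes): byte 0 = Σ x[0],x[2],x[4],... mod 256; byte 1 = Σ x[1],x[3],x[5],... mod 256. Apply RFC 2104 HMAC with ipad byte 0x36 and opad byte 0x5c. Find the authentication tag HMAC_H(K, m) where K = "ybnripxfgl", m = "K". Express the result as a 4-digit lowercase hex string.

5ebd

Key "ybnripxfgl" = 79 62 6e 72 69 70 78 66 67 6c is 10 bytes > B = 7, so hash it first: H(key) = 2f 16, then zero-pad to 7 bytes: K' = 2f 16 00 00 00 00 00.
K' ⊕ ipad = 19 20 36 36 36 36 36.  K' ⊕ opad = 73 4a 5c 5c 5c 5c 5c.
Inner input = (K'⊕ipad) ∥ m = 19 20 36 36 36 36 36 ∥ 4b.
Inner hash: even-index sum = 187 mod 256 = 187; odd-index sum = 215 mod 256 = 215 → bb d7.
Outer input = (K'⊕opad) ∥ inner = 73 4a 5c 5c 5c 5c 5c ∥ bb d7.
Outer hash (tag): even-index sum = 606 mod 256 = 94; odd-index sum = 445 mod 256 = 189 → 5e bd.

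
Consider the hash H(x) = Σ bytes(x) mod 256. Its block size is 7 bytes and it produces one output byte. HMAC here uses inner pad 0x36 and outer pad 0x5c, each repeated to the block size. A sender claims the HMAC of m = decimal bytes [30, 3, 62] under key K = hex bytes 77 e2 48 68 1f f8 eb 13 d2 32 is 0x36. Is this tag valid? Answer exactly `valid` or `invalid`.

Key hex bytes 77 e2 48 68 1f f8 eb 13 d2 32 is 10 bytes > B = 7, so hash it first: H(key) = 22, then zero-pad to 7 bytes: K' = 22 00 00 00 00 00 00.
K' ⊕ ipad = 14 36 36 36 36 36 36; K' ⊕ opad = 7e 5c 5c 5c 5c 5c 5c.
Inner hash: sum = 20+54+54+54+54+54+54+30+3+62 = 439; mod 256 = 183 → b7.
Outer hash (recomputed tag): sum = 126+92+92+92+92+92+92+183 = 861; mod 256 = 93 → 5d.
Recomputed tag = 5d; claimed = 36 → mismatch.

invalid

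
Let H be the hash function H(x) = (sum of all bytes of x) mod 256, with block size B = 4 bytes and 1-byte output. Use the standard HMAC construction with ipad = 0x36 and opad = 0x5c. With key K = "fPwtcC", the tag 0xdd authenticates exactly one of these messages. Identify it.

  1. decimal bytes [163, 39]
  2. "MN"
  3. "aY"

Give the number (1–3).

Key "fPwtcC" = 66 50 77 74 63 43 is 6 bytes > B = 4, so hash it first: H(key) = 47, then zero-pad to 4 bytes: K' = 47 00 00 00.
K' ⊕ ipad = 71 36 36 36; K' ⊕ opad = 1b 5c 5c 5c.
m1: inner = H(71 36 36 36 a3 27) = dd; tag = H(1b 5c 5c 5c dd) = 0c
m2: inner = H(71 36 36 36 4d 4e) = ae; tag = H(1b 5c 5c 5c ae) = dd ← matches
m3: inner = H(71 36 36 36 61 59) = cd; tag = H(1b 5c 5c 5c cd) = fc

2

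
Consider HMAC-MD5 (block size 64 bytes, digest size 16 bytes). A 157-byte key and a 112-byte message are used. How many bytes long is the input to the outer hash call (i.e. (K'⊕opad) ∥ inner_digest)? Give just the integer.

Key is 157 > 64 bytes, so it is hashed to 16 bytes then zero-padded to 64: |K'| = 64.
Outer input = (K'⊕opad) ∥ H(inner) → 64 + 16 = 80 bytes.

80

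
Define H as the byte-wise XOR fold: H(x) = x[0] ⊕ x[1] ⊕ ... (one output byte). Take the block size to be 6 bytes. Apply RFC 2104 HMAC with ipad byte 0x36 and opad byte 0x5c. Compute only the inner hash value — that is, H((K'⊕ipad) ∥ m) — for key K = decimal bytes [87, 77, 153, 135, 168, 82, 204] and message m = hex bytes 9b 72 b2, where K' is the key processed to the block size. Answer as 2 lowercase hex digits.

Key decimal bytes [87, 77, 153, 135, 168, 82, 204] = 57 4d 99 87 a8 52 cc is 7 bytes > B = 6, so hash it first: H(key) = 32, then zero-pad to 6 bytes: K' = 32 00 00 00 00 00.
K' ⊕ ipad = 04 36 36 36 36 36.
Inner input = 04 36 36 36 36 36 ∥ 9b 72 b2.
Inner hash: XOR 04⊕36⊕36⊕36⊕36⊕36⊕9b⊕72⊕b2 = 69.

69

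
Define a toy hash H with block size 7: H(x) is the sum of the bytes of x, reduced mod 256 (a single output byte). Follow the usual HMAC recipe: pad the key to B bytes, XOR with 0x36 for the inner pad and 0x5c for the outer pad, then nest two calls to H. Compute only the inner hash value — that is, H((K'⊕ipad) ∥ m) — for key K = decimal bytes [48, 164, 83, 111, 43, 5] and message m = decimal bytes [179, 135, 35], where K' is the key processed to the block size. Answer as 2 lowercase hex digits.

39

Key decimal bytes [48, 164, 83, 111, 43, 5] = 30 a4 53 6f 2b 05 is 6 bytes ≤ B = 7; zero-pad to 7 bytes: K' = 30 a4 53 6f 2b 05 00.
K' ⊕ ipad = 06 92 65 59 1d 33 36.
Inner input = 06 92 65 59 1d 33 36 ∥ b3 87 23.
Inner hash: sum = 6+146+101+89+29+51+54+179+135+35 = 825; mod 256 = 57 → 39.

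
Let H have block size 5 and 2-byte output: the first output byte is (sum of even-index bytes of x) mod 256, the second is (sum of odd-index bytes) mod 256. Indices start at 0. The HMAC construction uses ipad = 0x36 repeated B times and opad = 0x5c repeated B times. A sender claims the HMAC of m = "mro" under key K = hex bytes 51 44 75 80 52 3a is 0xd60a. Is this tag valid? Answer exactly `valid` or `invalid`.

Key hex bytes 51 44 75 80 52 3a is 6 bytes > B = 5, so hash it first: H(key) = 18 fe, then zero-pad to 5 bytes: K' = 18 fe 00 00 00.
K' ⊕ ipad = 2e c8 36 36 36; K' ⊕ opad = 44 a2 5c 5c 5c.
Inner hash: even-index sum = 268 mod 256 = 12; odd-index sum = 474 mod 256 = 218 → 0c da.
Outer hash (recomputed tag): even-index sum = 470 mod 256 = 214; odd-index sum = 266 mod 256 = 10 → d6 0a.
Recomputed tag = d60a; claimed = d60a → match.

valid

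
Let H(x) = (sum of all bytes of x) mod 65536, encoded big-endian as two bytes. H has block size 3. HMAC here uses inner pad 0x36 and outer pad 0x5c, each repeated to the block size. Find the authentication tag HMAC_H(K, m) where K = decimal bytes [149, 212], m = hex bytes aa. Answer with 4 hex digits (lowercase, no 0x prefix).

0214

Key decimal bytes [149, 212] = 95 d4 is 2 bytes ≤ B = 3; zero-pad to 3 bytes: K' = 95 d4 00.
K' ⊕ ipad = a3 e2 36.  K' ⊕ opad = c9 88 5c.
Inner input = (K'⊕ipad) ∥ m = a3 e2 36 ∥ aa.
Inner hash: sum = 163+226+54+170 = 613 → 02 65.
Outer input = (K'⊕opad) ∥ inner = c9 88 5c ∥ 02 65.
Outer hash (tag): sum = 201+136+92+2+101 = 532 → 02 14.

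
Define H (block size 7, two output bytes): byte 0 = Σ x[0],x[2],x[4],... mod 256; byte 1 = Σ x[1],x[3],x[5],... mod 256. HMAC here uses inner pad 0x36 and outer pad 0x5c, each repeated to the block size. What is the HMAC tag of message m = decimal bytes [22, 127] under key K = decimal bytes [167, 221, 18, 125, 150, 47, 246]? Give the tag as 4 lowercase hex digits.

22a9

Key decimal bytes [167, 221, 18, 125, 150, 47, 246] = a7 dd 12 7d 96 2f f6 is exactly B = 7 bytes: K' = a7 dd 12 7d 96 2f f6.
K' ⊕ ipad = 91 eb 24 4b a0 19 c0.  K' ⊕ opad = fb 81 4e 21 ca 73 aa.
Inner input = (K'⊕ipad) ∥ m = 91 eb 24 4b a0 19 c0 ∥ 16 7f.
Inner hash: even-index sum = 660 mod 256 = 148; odd-index sum = 357 mod 256 = 101 → 94 65.
Outer input = (K'⊕opad) ∥ inner = fb 81 4e 21 ca 73 aa ∥ 94 65.
Outer hash (tag): even-index sum = 802 mod 256 = 34; odd-index sum = 425 mod 256 = 169 → 22 a9.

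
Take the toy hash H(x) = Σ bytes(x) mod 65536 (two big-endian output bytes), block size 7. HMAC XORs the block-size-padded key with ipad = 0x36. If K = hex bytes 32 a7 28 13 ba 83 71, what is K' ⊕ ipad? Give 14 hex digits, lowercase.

Key hex bytes 32 a7 28 13 ba 83 71 is exactly B = 7 bytes: K' = 32 a7 28 13 ba 83 71.
XOR each byte with 0x36: 32⊕36=04, a7⊕36=91, 28⊕36=1e, 13⊕36=25, ba⊕36=8c, 83⊕36=b5, 71⊕36=47.

04911e258cb547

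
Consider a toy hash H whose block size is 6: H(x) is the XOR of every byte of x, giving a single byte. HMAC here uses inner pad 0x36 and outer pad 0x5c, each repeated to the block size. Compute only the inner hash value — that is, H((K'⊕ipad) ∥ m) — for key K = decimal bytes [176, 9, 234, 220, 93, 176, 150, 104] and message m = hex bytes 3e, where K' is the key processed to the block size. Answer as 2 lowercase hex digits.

Key decimal bytes [176, 9, 234, 220, 93, 176, 150, 104] = b0 09 ea dc 5d b0 96 68 is 8 bytes > B = 6, so hash it first: H(key) = 9c, then zero-pad to 6 bytes: K' = 9c 00 00 00 00 00.
K' ⊕ ipad = aa 36 36 36 36 36.
Inner input = aa 36 36 36 36 36 ∥ 3e.
Inner hash: XOR aa⊕36⊕36⊕36⊕36⊕36⊕3e = a2.

a2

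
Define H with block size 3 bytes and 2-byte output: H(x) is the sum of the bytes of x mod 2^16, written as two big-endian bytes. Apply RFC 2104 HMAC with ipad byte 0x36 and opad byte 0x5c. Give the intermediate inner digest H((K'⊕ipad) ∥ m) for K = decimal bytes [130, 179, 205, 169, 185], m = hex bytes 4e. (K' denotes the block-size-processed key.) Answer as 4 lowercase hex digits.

010b

Key decimal bytes [130, 179, 205, 169, 185] = 82 b3 cd a9 b9 is 5 bytes > B = 3, so hash it first: H(key) = 03 64, then zero-pad to 3 bytes: K' = 03 64 00.
K' ⊕ ipad = 35 52 36.
Inner input = 35 52 36 ∥ 4e.
Inner hash: sum = 53+82+54+78 = 267 → 01 0b.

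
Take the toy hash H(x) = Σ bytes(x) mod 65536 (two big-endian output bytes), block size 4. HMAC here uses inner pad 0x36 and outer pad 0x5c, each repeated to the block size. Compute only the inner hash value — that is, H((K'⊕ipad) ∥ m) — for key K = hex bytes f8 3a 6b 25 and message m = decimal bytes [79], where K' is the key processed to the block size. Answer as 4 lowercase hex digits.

Key hex bytes f8 3a 6b 25 is exactly B = 4 bytes: K' = f8 3a 6b 25.
K' ⊕ ipad = ce 0c 5d 13.
Inner input = ce 0c 5d 13 ∥ 4f.
Inner hash: sum = 206+12+93+19+79 = 409 → 01 99.

0199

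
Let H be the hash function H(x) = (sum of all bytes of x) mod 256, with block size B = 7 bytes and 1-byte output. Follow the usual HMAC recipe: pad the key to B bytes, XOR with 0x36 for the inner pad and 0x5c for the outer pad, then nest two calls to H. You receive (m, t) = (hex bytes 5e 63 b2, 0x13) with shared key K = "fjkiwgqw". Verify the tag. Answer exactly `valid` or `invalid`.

Key "fjkiwgqw" = 66 6a 6b 69 77 67 71 77 is 8 bytes > B = 7, so hash it first: H(key) = 6a, then zero-pad to 7 bytes: K' = 6a 00 00 00 00 00 00.
K' ⊕ ipad = 5c 36 36 36 36 36 36; K' ⊕ opad = 36 5c 5c 5c 5c 5c 5c.
Inner hash: sum = 92+54+54+54+54+54+54+94+99+178 = 787; mod 256 = 19 → 13.
Outer hash (recomputed tag): sum = 54+92+92+92+92+92+92+19 = 625; mod 256 = 113 → 71.
Recomputed tag = 71; claimed = 13 → mismatch.

invalid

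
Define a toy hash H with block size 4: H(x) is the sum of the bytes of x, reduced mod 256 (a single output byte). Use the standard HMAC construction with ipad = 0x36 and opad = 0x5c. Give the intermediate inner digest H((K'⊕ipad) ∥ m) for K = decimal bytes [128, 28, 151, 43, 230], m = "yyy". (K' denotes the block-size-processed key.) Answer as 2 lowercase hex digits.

7f

Key decimal bytes [128, 28, 151, 43, 230] = 80 1c 97 2b e6 is 5 bytes > B = 4, so hash it first: H(key) = 44, then zero-pad to 4 bytes: K' = 44 00 00 00.
K' ⊕ ipad = 72 36 36 36.
Inner input = 72 36 36 36 ∥ 79 79 79.
Inner hash: sum = 114+54+54+54+121+121+121 = 639; mod 256 = 127 → 7f.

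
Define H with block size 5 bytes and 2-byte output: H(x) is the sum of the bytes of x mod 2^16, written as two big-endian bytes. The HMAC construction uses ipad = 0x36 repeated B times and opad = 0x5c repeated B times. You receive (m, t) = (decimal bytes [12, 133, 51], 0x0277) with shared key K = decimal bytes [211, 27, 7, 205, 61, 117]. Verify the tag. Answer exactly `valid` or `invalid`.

Key decimal bytes [211, 27, 7, 205, 61, 117] = d3 1b 07 cd 3d 75 is 6 bytes > B = 5, so hash it first: H(key) = 02 74, then zero-pad to 5 bytes: K' = 02 74 00 00 00.
K' ⊕ ipad = 34 42 36 36 36; K' ⊕ opad = 5e 28 5c 5c 5c.
Inner hash: sum = 52+66+54+54+54+12+133+51 = 476 → 01 dc.
Outer hash (recomputed tag): sum = 94+40+92+92+92+1+220 = 631 → 02 77.
Recomputed tag = 0277; claimed = 0277 → match.

valid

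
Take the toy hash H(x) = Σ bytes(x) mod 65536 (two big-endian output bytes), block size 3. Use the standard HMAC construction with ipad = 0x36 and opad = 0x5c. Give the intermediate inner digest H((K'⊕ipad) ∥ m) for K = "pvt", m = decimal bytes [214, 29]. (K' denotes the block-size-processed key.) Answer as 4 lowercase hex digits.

Key "pvt" = 70 76 74 is exactly B = 3 bytes: K' = 70 76 74.
K' ⊕ ipad = 46 40 42.
Inner input = 46 40 42 ∥ d6 1d.
Inner hash: sum = 70+64+66+214+29 = 443 → 01 bb.

01bb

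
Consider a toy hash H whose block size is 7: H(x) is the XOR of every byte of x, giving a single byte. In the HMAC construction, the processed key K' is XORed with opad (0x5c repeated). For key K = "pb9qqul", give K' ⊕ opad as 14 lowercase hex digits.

2c3e652d2d2930

Key "pb9qqul" = 70 62 39 71 71 75 6c is exactly B = 7 bytes: K' = 70 62 39 71 71 75 6c.
XOR each byte with 0x5c: 70⊕5c=2c, 62⊕5c=3e, 39⊕5c=65, 71⊕5c=2d, 71⊕5c=2d, 75⊕5c=29, 6c⊕5c=30.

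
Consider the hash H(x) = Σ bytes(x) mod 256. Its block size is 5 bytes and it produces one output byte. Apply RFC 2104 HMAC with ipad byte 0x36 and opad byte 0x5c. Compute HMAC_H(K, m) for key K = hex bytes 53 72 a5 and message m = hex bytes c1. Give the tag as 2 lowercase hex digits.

57

Key hex bytes 53 72 a5 is 3 bytes ≤ B = 5; zero-pad to 5 bytes: K' = 53 72 a5 00 00.
K' ⊕ ipad = 65 44 93 36 36.  K' ⊕ opad = 0f 2e f9 5c 5c.
Inner input = (K'⊕ipad) ∥ m = 65 44 93 36 36 ∥ c1.
Inner hash: sum = 101+68+147+54+54+193 = 617; mod 256 = 105 → 69.
Outer input = (K'⊕opad) ∥ inner = 0f 2e f9 5c 5c ∥ 69.
Outer hash (tag): sum = 15+46+249+92+92+105 = 599; mod 256 = 87 → 57.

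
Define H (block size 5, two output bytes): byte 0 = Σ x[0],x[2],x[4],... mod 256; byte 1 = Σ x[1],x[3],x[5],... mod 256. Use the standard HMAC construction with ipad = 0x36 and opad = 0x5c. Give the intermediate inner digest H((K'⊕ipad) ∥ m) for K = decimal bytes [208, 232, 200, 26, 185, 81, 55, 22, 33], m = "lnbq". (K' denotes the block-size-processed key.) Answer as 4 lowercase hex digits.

Key decimal bytes [208, 232, 200, 26, 185, 81, 55, 22, 33] = d0 e8 c8 1a b9 51 37 16 21 is 9 bytes > B = 5, so hash it first: H(key) = a9 69, then zero-pad to 5 bytes: K' = a9 69 00 00 00.
K' ⊕ ipad = 9f 5f 36 36 36.
Inner input = 9f 5f 36 36 36 ∥ 6c 6e 62 71.
Inner hash: even-index sum = 490 mod 256 = 234; odd-index sum = 355 mod 256 = 99 → ea 63.

ea63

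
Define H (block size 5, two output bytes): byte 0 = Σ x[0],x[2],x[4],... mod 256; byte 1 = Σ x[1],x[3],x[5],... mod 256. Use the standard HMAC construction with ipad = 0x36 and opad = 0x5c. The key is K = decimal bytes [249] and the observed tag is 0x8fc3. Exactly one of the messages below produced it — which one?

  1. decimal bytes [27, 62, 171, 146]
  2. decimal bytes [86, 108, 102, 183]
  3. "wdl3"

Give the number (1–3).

1

Key decimal bytes [249] = f9 is 1 byte ≤ B = 5; zero-pad to 5 bytes: K' = f9 00 00 00 00.
K' ⊕ ipad = cf 36 36 36 36; K' ⊕ opad = a5 5c 5c 5c 5c.
m1: inner = H(cf 36 36 36 36 1b 3e ab 92) = 0b 32; tag = H(a5 5c 5c 5c 5c 0b 32) = 8fc3 ← matches
m2: inner = H(cf 36 36 36 36 56 6c 66 b7) = 5e 28; tag = H(a5 5c 5c 5c 5c 5e 28) = 8516
m3: inner = H(cf 36 36 36 36 77 64 6c 33) = d2 4f; tag = H(a5 5c 5c 5c 5c d2 4f) = ac8a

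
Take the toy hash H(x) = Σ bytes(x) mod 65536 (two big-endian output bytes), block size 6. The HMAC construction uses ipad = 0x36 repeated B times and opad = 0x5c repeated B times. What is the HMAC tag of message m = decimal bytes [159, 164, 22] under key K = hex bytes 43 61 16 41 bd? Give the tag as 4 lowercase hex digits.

Key hex bytes 43 61 16 41 bd is 5 bytes ≤ B = 6; zero-pad to 6 bytes: K' = 43 61 16 41 bd 00.
K' ⊕ ipad = 75 57 20 77 8b 36.  K' ⊕ opad = 1f 3d 4a 1d e1 5c.
Inner input = (K'⊕ipad) ∥ m = 75 57 20 77 8b 36 ∥ 9f a4 16.
Inner hash: sum = 117+87+32+119+139+54+159+164+22 = 893 → 03 7d.
Outer input = (K'⊕opad) ∥ inner = 1f 3d 4a 1d e1 5c ∥ 03 7d.
Outer hash (tag): sum = 31+61+74+29+225+92+3+125 = 640 → 02 80.

0280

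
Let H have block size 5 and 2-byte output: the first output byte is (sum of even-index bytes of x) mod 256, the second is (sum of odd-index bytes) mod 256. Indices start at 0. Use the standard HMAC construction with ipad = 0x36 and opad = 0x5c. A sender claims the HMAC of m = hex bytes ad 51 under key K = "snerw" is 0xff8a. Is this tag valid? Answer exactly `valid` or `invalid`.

invalid

Key "snerw" = 73 6e 65 72 77 is exactly B = 5 bytes: K' = 73 6e 65 72 77.
K' ⊕ ipad = 45 58 53 44 41; K' ⊕ opad = 2f 32 39 2e 2b.
Inner hash: even-index sum = 298 mod 256 = 42; odd-index sum = 329 mod 256 = 73 → 2a 49.
Outer hash (recomputed tag): even-index sum = 220 mod 256 = 220; odd-index sum = 138 mod 256 = 138 → dc 8a.
Recomputed tag = dc8a; claimed = ff8a → mismatch.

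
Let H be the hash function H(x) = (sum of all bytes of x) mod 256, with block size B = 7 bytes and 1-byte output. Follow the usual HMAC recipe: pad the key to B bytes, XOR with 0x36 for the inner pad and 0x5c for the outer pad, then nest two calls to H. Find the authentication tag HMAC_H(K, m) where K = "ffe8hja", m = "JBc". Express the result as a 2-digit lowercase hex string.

Key "ffe8hja" = 66 66 65 38 68 6a 61 is exactly B = 7 bytes: K' = 66 66 65 38 68 6a 61.
K' ⊕ ipad = 50 50 53 0e 5e 5c 57.  K' ⊕ opad = 3a 3a 39 64 34 36 3d.
Inner input = (K'⊕ipad) ∥ m = 50 50 53 0e 5e 5c 57 ∥ 4a 42 63.
Inner hash: sum = 80+80+83+14+94+92+87+74+66+99 = 769; mod 256 = 1 → 01.
Outer input = (K'⊕opad) ∥ inner = 3a 3a 39 64 34 36 3d ∥ 01.
Outer hash (tag): sum = 58+58+57+100+52+54+61+1 = 441; mod 256 = 185 → b9.

b9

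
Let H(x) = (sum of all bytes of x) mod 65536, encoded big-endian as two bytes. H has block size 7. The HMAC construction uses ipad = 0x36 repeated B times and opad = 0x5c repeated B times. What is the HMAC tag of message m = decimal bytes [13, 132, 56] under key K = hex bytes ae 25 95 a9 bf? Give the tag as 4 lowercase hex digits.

Key hex bytes ae 25 95 a9 bf is 5 bytes ≤ B = 7; zero-pad to 7 bytes: K' = ae 25 95 a9 bf 00 00.
K' ⊕ ipad = 98 13 a3 9f 89 36 36.  K' ⊕ opad = f2 79 c9 f5 e3 5c 5c.
Inner input = (K'⊕ipad) ∥ m = 98 13 a3 9f 89 36 36 ∥ 0d 84 38.
Inner hash: sum = 152+19+163+159+137+54+54+13+132+56 = 939 → 03 ab.
Outer input = (K'⊕opad) ∥ inner = f2 79 c9 f5 e3 5c 5c ∥ 03 ab.
Outer hash (tag): sum = 242+121+201+245+227+92+92+3+171 = 1394 → 05 72.

0572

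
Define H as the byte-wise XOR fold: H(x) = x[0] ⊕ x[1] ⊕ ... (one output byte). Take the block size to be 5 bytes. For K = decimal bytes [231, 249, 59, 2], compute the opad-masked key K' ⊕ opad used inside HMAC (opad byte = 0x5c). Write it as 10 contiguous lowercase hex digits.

bba5675e5c

Key decimal bytes [231, 249, 59, 2] = e7 f9 3b 02 is 4 bytes ≤ B = 5; zero-pad to 5 bytes: K' = e7 f9 3b 02 00.
XOR each byte with 0x5c: e7⊕5c=bb, f9⊕5c=a5, 3b⊕5c=67, 02⊕5c=5e, 00⊕5c=5c.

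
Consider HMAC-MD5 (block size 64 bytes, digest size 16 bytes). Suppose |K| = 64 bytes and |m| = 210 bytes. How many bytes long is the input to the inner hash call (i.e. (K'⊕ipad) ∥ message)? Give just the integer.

274

Key is 64 ≤ 64 bytes, zero-padded: |K'| = 64.
Inner input = (K'⊕ipad) ∥ m → 64 + 210 = 274 bytes.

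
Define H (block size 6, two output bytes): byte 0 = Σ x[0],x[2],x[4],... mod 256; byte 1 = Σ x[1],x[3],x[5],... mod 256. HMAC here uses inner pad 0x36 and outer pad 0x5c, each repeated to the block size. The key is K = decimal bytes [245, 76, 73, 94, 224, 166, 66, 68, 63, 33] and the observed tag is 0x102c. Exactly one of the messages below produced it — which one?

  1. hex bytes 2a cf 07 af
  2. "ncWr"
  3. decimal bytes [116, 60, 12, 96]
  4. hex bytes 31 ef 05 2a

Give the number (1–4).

3

Key decimal bytes [245, 76, 73, 94, 224, 166, 66, 68, 63, 33] = f5 4c 49 5e e0 a6 42 44 3f 21 is 10 bytes > B = 6, so hash it first: H(key) = 9f b5, then zero-pad to 6 bytes: K' = 9f b5 00 00 00 00.
K' ⊕ ipad = a9 83 36 36 36 36; K' ⊕ opad = c3 e9 5c 5c 5c 5c.
m1: inner = H(a9 83 36 36 36 36 2a cf 07 af) = 46 6d; tag = H(c3 e9 5c 5c 5c 5c 46 6d) = c10e
m2: inner = H(a9 83 36 36 36 36 6e 63 57 72) = da c4; tag = H(c3 e9 5c 5c 5c 5c da c4) = 5565
m3: inner = H(a9 83 36 36 36 36 74 3c 0c 60) = 95 8b; tag = H(c3 e9 5c 5c 5c 5c 95 8b) = 102c ← matches
m4: inner = H(a9 83 36 36 36 36 31 ef 05 2a) = 4b 08; tag = H(c3 e9 5c 5c 5c 5c 4b 08) = c6a9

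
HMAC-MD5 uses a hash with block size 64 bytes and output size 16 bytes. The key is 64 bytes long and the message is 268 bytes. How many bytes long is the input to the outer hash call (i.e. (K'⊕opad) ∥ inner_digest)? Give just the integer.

80

Key is 64 ≤ 64 bytes, zero-padded: |K'| = 64.
Outer input = (K'⊕opad) ∥ H(inner) → 64 + 16 = 80 bytes.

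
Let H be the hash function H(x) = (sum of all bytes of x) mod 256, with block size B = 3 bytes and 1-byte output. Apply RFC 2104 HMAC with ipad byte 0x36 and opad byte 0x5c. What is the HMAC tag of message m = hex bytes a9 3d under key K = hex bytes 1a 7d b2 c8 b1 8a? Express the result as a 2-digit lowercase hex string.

94

Key hex bytes 1a 7d b2 c8 b1 8a is 6 bytes > B = 3, so hash it first: H(key) = 4c, then zero-pad to 3 bytes: K' = 4c 00 00.
K' ⊕ ipad = 7a 36 36.  K' ⊕ opad = 10 5c 5c.
Inner input = (K'⊕ipad) ∥ m = 7a 36 36 ∥ a9 3d.
Inner hash: sum = 122+54+54+169+61 = 460; mod 256 = 204 → cc.
Outer input = (K'⊕opad) ∥ inner = 10 5c 5c ∥ cc.
Outer hash (tag): sum = 16+92+92+204 = 404; mod 256 = 148 → 94.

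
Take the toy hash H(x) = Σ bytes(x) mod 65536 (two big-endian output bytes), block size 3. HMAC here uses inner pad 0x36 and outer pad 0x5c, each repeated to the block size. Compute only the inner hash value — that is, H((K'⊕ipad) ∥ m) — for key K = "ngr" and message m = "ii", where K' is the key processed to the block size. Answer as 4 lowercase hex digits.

Key "ngr" = 6e 67 72 is exactly B = 3 bytes: K' = 6e 67 72.
K' ⊕ ipad = 58 51 44.
Inner input = 58 51 44 ∥ 69 69.
Inner hash: sum = 88+81+68+105+105 = 447 → 01 bf.

01bf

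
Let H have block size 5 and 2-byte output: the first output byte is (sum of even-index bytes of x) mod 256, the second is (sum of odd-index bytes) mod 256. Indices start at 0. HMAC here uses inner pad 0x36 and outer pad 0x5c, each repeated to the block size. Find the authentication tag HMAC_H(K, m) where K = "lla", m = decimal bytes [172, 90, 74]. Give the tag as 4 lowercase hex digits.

4fcd

Key "lla" = 6c 6c 61 is 3 bytes ≤ B = 5; zero-pad to 5 bytes: K' = 6c 6c 61 00 00.
K' ⊕ ipad = 5a 5a 57 36 36.  K' ⊕ opad = 30 30 3d 5c 5c.
Inner input = (K'⊕ipad) ∥ m = 5a 5a 57 36 36 ∥ ac 5a 4a.
Inner hash: even-index sum = 321 mod 256 = 65; odd-index sum = 390 mod 256 = 134 → 41 86.
Outer input = (K'⊕opad) ∥ inner = 30 30 3d 5c 5c ∥ 41 86.
Outer hash (tag): even-index sum = 335 mod 256 = 79; odd-index sum = 205 mod 256 = 205 → 4f cd.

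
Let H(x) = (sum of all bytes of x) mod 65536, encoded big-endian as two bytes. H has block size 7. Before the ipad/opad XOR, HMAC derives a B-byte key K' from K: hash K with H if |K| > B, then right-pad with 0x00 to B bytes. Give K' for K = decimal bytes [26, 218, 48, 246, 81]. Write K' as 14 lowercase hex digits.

1ada30f6510000

Key decimal bytes [26, 218, 48, 246, 81] = 1a da 30 f6 51 is 5 bytes ≤ B = 7; zero-pad to 7 bytes: K' = 1a da 30 f6 51 00 00.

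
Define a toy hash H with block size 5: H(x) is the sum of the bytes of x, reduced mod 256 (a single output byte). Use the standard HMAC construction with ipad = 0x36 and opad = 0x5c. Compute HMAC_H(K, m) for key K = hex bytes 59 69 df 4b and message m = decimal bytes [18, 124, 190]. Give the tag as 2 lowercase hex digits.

Key hex bytes 59 69 df 4b is 4 bytes ≤ B = 5; zero-pad to 5 bytes: K' = 59 69 df 4b 00.
K' ⊕ ipad = 6f 5f e9 7d 36.  K' ⊕ opad = 05 35 83 17 5c.
Inner input = (K'⊕ipad) ∥ m = 6f 5f e9 7d 36 ∥ 12 7c be.
Inner hash: sum = 111+95+233+125+54+18+124+190 = 950; mod 256 = 182 → b6.
Outer input = (K'⊕opad) ∥ inner = 05 35 83 17 5c ∥ b6.
Outer hash (tag): sum = 5+53+131+23+92+182 = 486; mod 256 = 230 → e6.

e6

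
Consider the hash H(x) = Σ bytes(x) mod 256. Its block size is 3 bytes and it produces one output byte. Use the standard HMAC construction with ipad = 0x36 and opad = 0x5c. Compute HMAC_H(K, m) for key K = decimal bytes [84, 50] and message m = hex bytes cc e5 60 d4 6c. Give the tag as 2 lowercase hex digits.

bf

Key decimal bytes [84, 50] = 54 32 is 2 bytes ≤ B = 3; zero-pad to 3 bytes: K' = 54 32 00.
K' ⊕ ipad = 62 04 36.  K' ⊕ opad = 08 6e 5c.
Inner input = (K'⊕ipad) ∥ m = 62 04 36 ∥ cc e5 60 d4 6c.
Inner hash: sum = 98+4+54+204+229+96+212+108 = 1005; mod 256 = 237 → ed.
Outer input = (K'⊕opad) ∥ inner = 08 6e 5c ∥ ed.
Outer hash (tag): sum = 8+110+92+237 = 447; mod 256 = 191 → bf.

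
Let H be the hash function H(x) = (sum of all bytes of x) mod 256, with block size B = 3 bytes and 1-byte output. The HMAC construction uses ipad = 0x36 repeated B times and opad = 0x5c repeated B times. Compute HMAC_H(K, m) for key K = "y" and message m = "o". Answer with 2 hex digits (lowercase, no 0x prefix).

Key "y" = 79 is 1 byte ≤ B = 3; zero-pad to 3 bytes: K' = 79 00 00.
K' ⊕ ipad = 4f 36 36.  K' ⊕ opad = 25 5c 5c.
Inner input = (K'⊕ipad) ∥ m = 4f 36 36 ∥ 6f.
Inner hash: sum = 79+54+54+111 = 298; mod 256 = 42 → 2a.
Outer input = (K'⊕opad) ∥ inner = 25 5c 5c ∥ 2a.
Outer hash (tag): sum = 37+92+92+42 = 263; mod 256 = 7 → 07.

07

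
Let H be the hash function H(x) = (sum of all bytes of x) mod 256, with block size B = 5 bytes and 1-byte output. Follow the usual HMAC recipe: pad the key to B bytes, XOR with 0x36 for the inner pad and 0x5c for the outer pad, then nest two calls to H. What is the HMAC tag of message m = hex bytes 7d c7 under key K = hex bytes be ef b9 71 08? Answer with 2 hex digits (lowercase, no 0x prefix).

b4

Key hex bytes be ef b9 71 08 is exactly B = 5 bytes: K' = be ef b9 71 08.
K' ⊕ ipad = 88 d9 8f 47 3e.  K' ⊕ opad = e2 b3 e5 2d 54.
Inner input = (K'⊕ipad) ∥ m = 88 d9 8f 47 3e ∥ 7d c7.
Inner hash: sum = 136+217+143+71+62+125+199 = 953; mod 256 = 185 → b9.
Outer input = (K'⊕opad) ∥ inner = e2 b3 e5 2d 54 ∥ b9.
Outer hash (tag): sum = 226+179+229+45+84+185 = 948; mod 256 = 180 → b4.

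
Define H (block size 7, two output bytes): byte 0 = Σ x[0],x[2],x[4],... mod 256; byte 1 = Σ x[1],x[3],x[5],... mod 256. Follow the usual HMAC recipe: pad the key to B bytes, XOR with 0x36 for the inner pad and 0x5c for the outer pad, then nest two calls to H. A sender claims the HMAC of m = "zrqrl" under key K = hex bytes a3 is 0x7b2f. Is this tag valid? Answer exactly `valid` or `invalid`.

invalid

Key hex bytes a3 is 1 byte ≤ B = 7; zero-pad to 7 bytes: K' = a3 00 00 00 00 00 00.
K' ⊕ ipad = 95 36 36 36 36 36 36; K' ⊕ opad = ff 5c 5c 5c 5c 5c 5c.
Inner hash: even-index sum = 539 mod 256 = 27; odd-index sum = 505 mod 256 = 249 → 1b f9.
Outer hash (recomputed tag): even-index sum = 780 mod 256 = 12; odd-index sum = 303 mod 256 = 47 → 0c 2f.
Recomputed tag = 0c2f; claimed = 7b2f → mismatch.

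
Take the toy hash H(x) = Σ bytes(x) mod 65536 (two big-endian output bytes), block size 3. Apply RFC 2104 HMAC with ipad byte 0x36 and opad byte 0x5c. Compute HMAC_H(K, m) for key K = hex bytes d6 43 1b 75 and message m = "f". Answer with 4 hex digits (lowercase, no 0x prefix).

Key hex bytes d6 43 1b 75 is 4 bytes > B = 3, so hash it first: H(key) = 01 a9, then zero-pad to 3 bytes: K' = 01 a9 00.
K' ⊕ ipad = 37 9f 36.  K' ⊕ opad = 5d f5 5c.
Inner input = (K'⊕ipad) ∥ m = 37 9f 36 ∥ 66.
Inner hash: sum = 55+159+54+102 = 370 → 01 72.
Outer input = (K'⊕opad) ∥ inner = 5d f5 5c ∥ 01 72.
Outer hash (tag): sum = 93+245+92+1+114 = 545 → 02 21.

0221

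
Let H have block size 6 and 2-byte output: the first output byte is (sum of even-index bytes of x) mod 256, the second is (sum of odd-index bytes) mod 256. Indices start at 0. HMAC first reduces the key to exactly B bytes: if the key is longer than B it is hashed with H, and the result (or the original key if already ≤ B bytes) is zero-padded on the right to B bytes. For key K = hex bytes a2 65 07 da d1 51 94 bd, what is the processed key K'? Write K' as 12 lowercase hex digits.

|K| = 8 > B = 6, so first hash the key.
H(K): even-index sum = 526 mod 256 = 14; odd-index sum = 589 mod 256 = 77 → 0e 4d.
Zero-pad H(K) = 0e 4d to 6 bytes: K' = 0e 4d 00 00 00 00.

0e4d00000000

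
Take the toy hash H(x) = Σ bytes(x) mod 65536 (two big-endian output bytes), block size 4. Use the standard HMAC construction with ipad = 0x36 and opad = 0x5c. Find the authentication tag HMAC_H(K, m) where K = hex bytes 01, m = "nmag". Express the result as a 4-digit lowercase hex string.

Key hex bytes 01 is 1 byte ≤ B = 4; zero-pad to 4 bytes: K' = 01 00 00 00.
K' ⊕ ipad = 37 36 36 36.  K' ⊕ opad = 5d 5c 5c 5c.
Inner input = (K'⊕ipad) ∥ m = 37 36 36 36 ∥ 6e 6d 61 67.
Inner hash: sum = 55+54+54+54+110+109+97+103 = 636 → 02 7c.
Outer input = (K'⊕opad) ∥ inner = 5d 5c 5c 5c ∥ 02 7c.
Outer hash (tag): sum = 93+92+92+92+2+124 = 495 → 01 ef.

01ef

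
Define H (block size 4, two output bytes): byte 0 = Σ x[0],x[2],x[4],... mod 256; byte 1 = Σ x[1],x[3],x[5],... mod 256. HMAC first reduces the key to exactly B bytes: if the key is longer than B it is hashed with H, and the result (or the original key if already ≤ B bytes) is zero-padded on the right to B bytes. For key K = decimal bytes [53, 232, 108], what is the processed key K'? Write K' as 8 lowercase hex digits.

Key decimal bytes [53, 232, 108] = 35 e8 6c is 3 bytes ≤ B = 4; zero-pad to 4 bytes: K' = 35 e8 6c 00.

35e86c00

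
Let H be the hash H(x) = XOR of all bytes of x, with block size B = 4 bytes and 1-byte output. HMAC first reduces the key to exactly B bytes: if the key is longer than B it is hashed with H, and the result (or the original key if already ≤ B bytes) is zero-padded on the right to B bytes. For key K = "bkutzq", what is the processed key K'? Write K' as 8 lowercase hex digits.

|K| = 6 > B = 4, so first hash the key.
H(K): XOR 62⊕6b⊕75⊕74⊕7a⊕71 = 03.
Zero-pad H(K) = 03 to 4 bytes: K' = 03 00 00 00.

03000000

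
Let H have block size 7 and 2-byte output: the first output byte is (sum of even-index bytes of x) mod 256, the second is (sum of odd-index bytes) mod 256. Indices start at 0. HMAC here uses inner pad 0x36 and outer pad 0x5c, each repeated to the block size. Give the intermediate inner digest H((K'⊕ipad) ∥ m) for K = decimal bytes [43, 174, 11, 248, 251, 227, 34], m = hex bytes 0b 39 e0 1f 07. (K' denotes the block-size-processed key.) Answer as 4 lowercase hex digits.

Key decimal bytes [43, 174, 11, 248, 251, 227, 34] = 2b ae 0b f8 fb e3 22 is exactly B = 7 bytes: K' = 2b ae 0b f8 fb e3 22.
K' ⊕ ipad = 1d 98 3d ce cd d5 14.
Inner input = 1d 98 3d ce cd d5 14 ∥ 0b 39 e0 1f 07.
Inner hash: even-index sum = 403 mod 256 = 147; odd-index sum = 813 mod 256 = 45 → 93 2d.

932d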